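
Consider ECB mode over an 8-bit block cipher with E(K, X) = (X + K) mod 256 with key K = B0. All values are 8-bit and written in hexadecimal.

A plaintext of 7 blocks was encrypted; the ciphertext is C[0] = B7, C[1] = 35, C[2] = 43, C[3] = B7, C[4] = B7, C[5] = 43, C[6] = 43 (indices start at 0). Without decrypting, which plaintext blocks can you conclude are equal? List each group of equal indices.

P[0] = P[3] = P[4]; P[2] = P[5] = P[6]

ECB encrypts each block independently with the same key, so equal ciphertext blocks imply equal plaintext blocks.
C[0] = C[3] = C[4] = B7, so P[0] = P[3] = P[4].
C[2] = C[5] = C[6] = 43, so P[2] = P[5] = P[6].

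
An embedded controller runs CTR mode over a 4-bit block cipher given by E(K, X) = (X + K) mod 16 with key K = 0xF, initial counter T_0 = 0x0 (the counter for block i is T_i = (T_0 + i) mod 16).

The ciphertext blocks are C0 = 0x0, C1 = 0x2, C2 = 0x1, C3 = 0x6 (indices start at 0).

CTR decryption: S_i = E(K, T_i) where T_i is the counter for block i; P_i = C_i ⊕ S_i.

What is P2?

P2 = 0x0

P2: T = 0x2, S = E(K, T) = 0x1; 0x1 ⊕ 0x1 = 0x0.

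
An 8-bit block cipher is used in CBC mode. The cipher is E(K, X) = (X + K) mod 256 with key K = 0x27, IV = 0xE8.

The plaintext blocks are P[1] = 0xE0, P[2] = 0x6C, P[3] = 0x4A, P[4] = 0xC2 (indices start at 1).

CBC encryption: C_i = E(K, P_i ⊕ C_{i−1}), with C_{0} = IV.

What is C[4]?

C[4] = 0xAC

C[1]: P[1] ⊕ 0xE8 = 0x08; E(K, 0x08) = 0x2F.
C[2]: P[2] ⊕ 0x2F = 0x43; E(K, 0x43) = 0x6A.
C[3]: P[3] ⊕ 0x6A = 0x20; E(K, 0x20) = 0x47.
C[4]: P[4] ⊕ 0x47 = 0x85; E(K, 0x85) = 0xAC.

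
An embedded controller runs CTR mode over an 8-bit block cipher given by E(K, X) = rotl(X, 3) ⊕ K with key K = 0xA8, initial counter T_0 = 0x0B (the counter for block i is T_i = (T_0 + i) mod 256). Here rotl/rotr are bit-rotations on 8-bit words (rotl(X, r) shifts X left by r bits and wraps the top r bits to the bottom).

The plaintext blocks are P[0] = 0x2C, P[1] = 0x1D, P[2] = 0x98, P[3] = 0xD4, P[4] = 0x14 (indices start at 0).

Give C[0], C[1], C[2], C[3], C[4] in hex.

CTR encryption: S_i = E(K, T_i) where T_i is the counter for block i; C_i = P_i ⊕ S_i.
C[0]: T = 0x0B, S = E(K, T) = 0xF0; 0x2C ⊕ 0xF0 = 0xDC.
C[1]: T = 0x0C, S = E(K, T) = 0xC8; 0x1D ⊕ 0xC8 = 0xD5.
C[2]: T = 0x0D, S = E(K, T) = 0xC0; 0x98 ⊕ 0xC0 = 0x58.
C[3]: T = 0x0E, S = E(K, T) = 0xD8; 0xD4 ⊕ 0xD8 = 0x0C.
C[4]: T = 0x0F, S = E(K, T) = 0xD0; 0x14 ⊕ 0xD0 = 0xC4.

C[0] = 0xDC, C[1] = 0xD5, C[2] = 0x58, C[3] = 0x0C, C[4] = 0xC4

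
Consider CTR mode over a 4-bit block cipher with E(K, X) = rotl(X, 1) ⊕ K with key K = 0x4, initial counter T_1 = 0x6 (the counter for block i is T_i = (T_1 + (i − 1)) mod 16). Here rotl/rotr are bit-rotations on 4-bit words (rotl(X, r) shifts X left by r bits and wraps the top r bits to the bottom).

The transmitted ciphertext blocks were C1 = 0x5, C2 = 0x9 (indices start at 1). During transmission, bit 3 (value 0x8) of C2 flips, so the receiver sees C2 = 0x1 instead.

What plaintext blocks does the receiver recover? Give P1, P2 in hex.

CTR decryption: S_i = E(K, T_i) where T_i is the counter for block i; P_i = C_i ⊕ S_i.
Only C2 changed, to 0x1. In CTR, a change in C_i flips the same bit in P_i only; the keystream is unaffected. Decrypting the received ciphertext:
P1: T = 0x6, S = E(K, T) = 0x8; 0x5 ⊕ 0x8 = 0xD.
P2: T = 0x7, S = E(K, T) = 0xA; 0x1 ⊕ 0xA = 0xB.
Blocks that differ from the original plaintext: P2.

P1 = 0xD, P2 = 0xB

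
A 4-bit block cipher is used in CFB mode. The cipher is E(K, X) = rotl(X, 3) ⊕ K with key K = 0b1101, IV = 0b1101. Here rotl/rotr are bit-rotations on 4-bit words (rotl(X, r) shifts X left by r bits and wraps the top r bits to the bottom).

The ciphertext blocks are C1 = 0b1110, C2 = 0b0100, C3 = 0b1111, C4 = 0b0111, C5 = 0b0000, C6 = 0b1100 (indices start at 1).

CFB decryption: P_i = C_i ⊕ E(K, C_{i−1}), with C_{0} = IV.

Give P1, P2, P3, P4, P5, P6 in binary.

P1: E(K, 0b1101) = 0b0011; 0b1110 ⊕ 0b0011 = 0b1101.
P2: E(K, 0b1110) = 0b1010; 0b0100 ⊕ 0b1010 = 0b1110.
P3: E(K, 0b0100) = 0b1111; 0b1111 ⊕ 0b1111 = 0b0000.
P4: E(K, 0b1111) = 0b0010; 0b0111 ⊕ 0b0010 = 0b0101.
P5: E(K, 0b0111) = 0b0110; 0b0000 ⊕ 0b0110 = 0b0110.
P6: E(K, 0b0000) = 0b1101; 0b1100 ⊕ 0b1101 = 0b0001.

P1 = 0b1101, P2 = 0b1110, P3 = 0b0000, P4 = 0b0101, P5 = 0b0110, P6 = 0b0001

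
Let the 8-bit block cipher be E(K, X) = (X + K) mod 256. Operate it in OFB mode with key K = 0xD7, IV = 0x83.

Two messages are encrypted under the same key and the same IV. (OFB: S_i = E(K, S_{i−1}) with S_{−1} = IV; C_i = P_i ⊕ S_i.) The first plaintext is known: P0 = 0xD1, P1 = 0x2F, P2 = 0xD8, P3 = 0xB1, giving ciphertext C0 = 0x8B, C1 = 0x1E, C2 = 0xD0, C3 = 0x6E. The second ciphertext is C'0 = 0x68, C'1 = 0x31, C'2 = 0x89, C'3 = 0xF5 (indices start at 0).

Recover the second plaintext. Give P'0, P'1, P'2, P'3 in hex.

In OFB with a reused IV, both messages share the same keystream S_i, so C_i ⊕ C'_i = P_i ⊕ P'_i and thus P'_i = P_i ⊕ C_i ⊕ C'_i.
P'0: 0xD1 ⊕ 0x8B ⊕ 0x68 = 0x32.
P'1: 0x2F ⊕ 0x1E ⊕ 0x31 = 0x00.
P'2: 0xD8 ⊕ 0xD0 ⊕ 0x89 = 0x81.
P'3: 0xB1 ⊕ 0x6E ⊕ 0xF5 = 0x2A.

P'0 = 0x32, P'1 = 0x00, P'2 = 0x81, P'3 = 0x2A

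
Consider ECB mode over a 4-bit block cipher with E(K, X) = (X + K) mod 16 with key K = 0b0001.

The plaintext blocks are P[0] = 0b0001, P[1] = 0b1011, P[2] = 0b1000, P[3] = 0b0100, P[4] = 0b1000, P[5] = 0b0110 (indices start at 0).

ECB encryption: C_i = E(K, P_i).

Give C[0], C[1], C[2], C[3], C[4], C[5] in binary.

C[0]: E(K, 0b0001) = 0b0010.
C[1]: E(K, 0b1011) = 0b1100.
C[2]: E(K, 0b1000) = 0b1001.
C[3]: E(K, 0b0100) = 0b0101.
C[4]: E(K, 0b1000) = 0b1001.
C[5]: E(K, 0b0110) = 0b0111.

C[0] = 0b0010, C[1] = 0b1100, C[2] = 0b1001, C[3] = 0b0101, C[4] = 0b1001, C[5] = 0b0111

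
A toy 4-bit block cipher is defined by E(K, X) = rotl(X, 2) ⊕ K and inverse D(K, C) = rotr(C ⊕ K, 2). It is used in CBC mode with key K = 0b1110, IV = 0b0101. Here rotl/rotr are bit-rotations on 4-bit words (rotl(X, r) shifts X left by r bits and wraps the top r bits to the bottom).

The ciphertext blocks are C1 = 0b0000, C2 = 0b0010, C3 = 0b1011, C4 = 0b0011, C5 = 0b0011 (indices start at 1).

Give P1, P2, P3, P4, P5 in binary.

CBC decryption: P_i = D(K, C_i) ⊕ C_{i−1}, with C_{0} = IV.
P1: D(K, 0b0000) = 0b1011; 0b1011 ⊕ 0b0101 = 0b1110.
P2: D(K, 0b0010) = 0b0011; 0b0011 ⊕ 0b0000 = 0b0011.
P3: D(K, 0b1011) = 0b0101; 0b0101 ⊕ 0b0010 = 0b0111.
P4: D(K, 0b0011) = 0b0111; 0b0111 ⊕ 0b1011 = 0b1100.
P5: D(K, 0b0011) = 0b0111; 0b0111 ⊕ 0b0011 = 0b0100.

P1 = 0b1110, P2 = 0b0011, P3 = 0b0111, P4 = 0b1100, P5 = 0b0100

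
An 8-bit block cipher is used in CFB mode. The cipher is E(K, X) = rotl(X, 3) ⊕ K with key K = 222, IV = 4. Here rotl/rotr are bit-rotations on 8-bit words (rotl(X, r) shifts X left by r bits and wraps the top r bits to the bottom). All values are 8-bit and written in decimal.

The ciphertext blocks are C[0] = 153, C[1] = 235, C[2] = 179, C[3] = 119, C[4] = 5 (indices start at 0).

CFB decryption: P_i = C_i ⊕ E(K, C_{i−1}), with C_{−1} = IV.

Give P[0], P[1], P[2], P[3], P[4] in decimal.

P[0]: E(K, 4) = 254; 153 ⊕ 254 = 103.
P[1]: E(K, 153) = 18; 235 ⊕ 18 = 249.
P[2]: E(K, 235) = 129; 179 ⊕ 129 = 50.
P[3]: E(K, 179) = 67; 119 ⊕ 67 = 52.
P[4]: E(K, 119) = 101; 5 ⊕ 101 = 96.

P[0] = 103, P[1] = 249, P[2] = 50, P[3] = 52, P[4] = 96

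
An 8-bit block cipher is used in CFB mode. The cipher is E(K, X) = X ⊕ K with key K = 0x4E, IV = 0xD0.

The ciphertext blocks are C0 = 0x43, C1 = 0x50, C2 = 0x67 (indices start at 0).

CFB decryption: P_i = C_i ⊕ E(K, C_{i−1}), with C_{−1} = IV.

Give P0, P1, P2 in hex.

P0 = 0xDD, P1 = 0x5D, P2 = 0x79

P0: E(K, 0xD0) = 0x9E; 0x43 ⊕ 0x9E = 0xDD.
P1: E(K, 0x43) = 0x0D; 0x50 ⊕ 0x0D = 0x5D.
P2: E(K, 0x50) = 0x1E; 0x67 ⊕ 0x1E = 0x79.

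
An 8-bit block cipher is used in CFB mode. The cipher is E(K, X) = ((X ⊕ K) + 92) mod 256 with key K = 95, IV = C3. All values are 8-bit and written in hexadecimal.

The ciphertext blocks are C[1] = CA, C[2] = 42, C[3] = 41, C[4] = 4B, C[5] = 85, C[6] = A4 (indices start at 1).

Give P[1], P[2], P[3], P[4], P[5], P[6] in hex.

CFB decryption: P_i = C_i ⊕ E(K, C_{i−1}), with C_{0} = IV.
P[1]: E(K, C3) = E8; CA ⊕ E8 = 22.
P[2]: E(K, CA) = F1; 42 ⊕ F1 = B3.
P[3]: E(K, 42) = 69; 41 ⊕ 69 = 28.
P[4]: E(K, 41) = 66; 4B ⊕ 66 = 2D.
P[5]: E(K, 4B) = 70; 85 ⊕ 70 = F5.
P[6]: E(K, 85) = A2; A4 ⊕ A2 = 06.

P[1] = 22, P[2] = B3, P[3] = 28, P[4] = 2D, P[5] = F5, P[6] = 06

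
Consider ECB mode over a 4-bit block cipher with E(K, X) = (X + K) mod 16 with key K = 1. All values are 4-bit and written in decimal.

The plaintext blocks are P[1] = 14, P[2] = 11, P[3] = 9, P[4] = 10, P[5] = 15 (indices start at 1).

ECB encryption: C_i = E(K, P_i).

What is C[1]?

C[1] = 15

C[1]: E(K, 14) = 15.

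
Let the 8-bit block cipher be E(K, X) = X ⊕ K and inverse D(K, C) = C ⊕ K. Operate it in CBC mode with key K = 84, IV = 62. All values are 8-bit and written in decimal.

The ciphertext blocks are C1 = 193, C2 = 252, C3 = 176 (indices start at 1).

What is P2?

P2 = 105

CBC decryption: P_i = D(K, C_i) ⊕ C_{i−1}, with C_{0} = IV.
P2: D(K, 252) = 168; 168 ⊕ 193 = 105.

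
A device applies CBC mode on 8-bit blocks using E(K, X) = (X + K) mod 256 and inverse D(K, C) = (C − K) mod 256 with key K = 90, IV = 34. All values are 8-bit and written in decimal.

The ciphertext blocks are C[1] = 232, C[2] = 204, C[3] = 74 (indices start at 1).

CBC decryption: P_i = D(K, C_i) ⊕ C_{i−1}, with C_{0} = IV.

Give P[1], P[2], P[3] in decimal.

P[1]: D(K, 232) = 142; 142 ⊕ 34 = 172.
P[2]: D(K, 204) = 114; 114 ⊕ 232 = 154.
P[3]: D(K, 74) = 240; 240 ⊕ 204 = 60.

P[1] = 172, P[2] = 154, P[3] = 60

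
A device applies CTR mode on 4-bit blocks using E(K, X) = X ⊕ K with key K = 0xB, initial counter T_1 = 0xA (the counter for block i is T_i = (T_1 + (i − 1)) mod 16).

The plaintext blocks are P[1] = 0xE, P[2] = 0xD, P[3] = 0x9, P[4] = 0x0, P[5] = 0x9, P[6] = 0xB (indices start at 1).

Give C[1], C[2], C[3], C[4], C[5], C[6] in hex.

C[1] = 0xF, C[2] = 0xD, C[3] = 0xE, C[4] = 0x6, C[5] = 0xC, C[6] = 0xF

CTR encryption: S_i = E(K, T_i) where T_i is the counter for block i; C_i = P_i ⊕ S_i.
C[1]: T = 0xA, S = E(K, T) = 0x1; 0xE ⊕ 0x1 = 0xF.
C[2]: T = 0xB, S = E(K, T) = 0x0; 0xD ⊕ 0x0 = 0xD.
C[3]: T = 0xC, S = E(K, T) = 0x7; 0x9 ⊕ 0x7 = 0xE.
C[4]: T = 0xD, S = E(K, T) = 0x6; 0x0 ⊕ 0x6 = 0x6.
C[5]: T = 0xE, S = E(K, T) = 0x5; 0x9 ⊕ 0x5 = 0xC.
C[6]: T = 0xF, S = E(K, T) = 0x4; 0xB ⊕ 0x4 = 0xF.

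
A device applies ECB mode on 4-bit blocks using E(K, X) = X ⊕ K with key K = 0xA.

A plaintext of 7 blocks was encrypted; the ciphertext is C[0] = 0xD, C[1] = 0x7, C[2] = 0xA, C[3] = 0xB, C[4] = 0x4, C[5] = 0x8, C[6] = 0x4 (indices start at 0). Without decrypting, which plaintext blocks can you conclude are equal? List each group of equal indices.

P[4] = P[6]

ECB encrypts each block independently with the same key, so equal ciphertext blocks imply equal plaintext blocks.
C[4] = C[6] = 0x4, so P[4] = P[6].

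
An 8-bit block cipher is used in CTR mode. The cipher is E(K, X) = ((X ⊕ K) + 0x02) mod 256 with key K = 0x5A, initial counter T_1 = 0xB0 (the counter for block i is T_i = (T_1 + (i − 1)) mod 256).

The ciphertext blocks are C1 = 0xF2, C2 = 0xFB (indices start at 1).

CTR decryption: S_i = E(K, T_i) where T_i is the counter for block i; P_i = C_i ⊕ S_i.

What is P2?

P2 = 0x16

P2: T = 0xB1, S = E(K, T) = 0xED; 0xFB ⊕ 0xED = 0x16.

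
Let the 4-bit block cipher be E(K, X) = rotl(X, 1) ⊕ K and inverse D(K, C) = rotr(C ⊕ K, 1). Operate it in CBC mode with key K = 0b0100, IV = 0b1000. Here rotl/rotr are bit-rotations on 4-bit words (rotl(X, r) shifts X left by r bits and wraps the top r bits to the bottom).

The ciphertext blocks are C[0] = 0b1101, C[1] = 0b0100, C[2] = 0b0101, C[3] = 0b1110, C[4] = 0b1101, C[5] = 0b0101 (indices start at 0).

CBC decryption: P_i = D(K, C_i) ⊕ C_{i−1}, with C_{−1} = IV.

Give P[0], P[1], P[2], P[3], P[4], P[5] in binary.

P[0] = 0b0100, P[1] = 0b1101, P[2] = 0b1100, P[3] = 0b0000, P[4] = 0b0010, P[5] = 0b0101

P[0]: D(K, 0b1101) = 0b1100; 0b1100 ⊕ 0b1000 = 0b0100.
P[1]: D(K, 0b0100) = 0b0000; 0b0000 ⊕ 0b1101 = 0b1101.
P[2]: D(K, 0b0101) = 0b1000; 0b1000 ⊕ 0b0100 = 0b1100.
P[3]: D(K, 0b1110) = 0b0101; 0b0101 ⊕ 0b0101 = 0b0000.
P[4]: D(K, 0b1101) = 0b1100; 0b1100 ⊕ 0b1110 = 0b0010.
P[5]: D(K, 0b0101) = 0b1000; 0b1000 ⊕ 0b1101 = 0b0101.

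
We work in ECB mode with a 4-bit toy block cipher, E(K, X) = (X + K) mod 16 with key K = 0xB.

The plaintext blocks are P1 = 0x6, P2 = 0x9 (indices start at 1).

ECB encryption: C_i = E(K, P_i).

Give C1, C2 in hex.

C1: E(K, 0x6) = 0x1.
C2: E(K, 0x9) = 0x4.

C1 = 0x1, C2 = 0x4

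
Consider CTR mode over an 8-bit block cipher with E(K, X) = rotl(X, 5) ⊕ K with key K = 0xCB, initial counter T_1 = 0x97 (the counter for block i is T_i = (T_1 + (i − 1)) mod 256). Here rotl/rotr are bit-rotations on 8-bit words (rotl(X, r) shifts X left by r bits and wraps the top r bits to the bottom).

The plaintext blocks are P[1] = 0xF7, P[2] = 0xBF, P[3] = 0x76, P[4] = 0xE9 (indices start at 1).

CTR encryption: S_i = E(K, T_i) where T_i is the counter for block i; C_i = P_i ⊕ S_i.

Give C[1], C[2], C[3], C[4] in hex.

C[1]: T = 0x97, S = E(K, T) = 0x39; 0xF7 ⊕ 0x39 = 0xCE.
C[2]: T = 0x98, S = E(K, T) = 0xD8; 0xBF ⊕ 0xD8 = 0x67.
C[3]: T = 0x99, S = E(K, T) = 0xF8; 0x76 ⊕ 0xF8 = 0x8E.
C[4]: T = 0x9A, S = E(K, T) = 0x98; 0xE9 ⊕ 0x98 = 0x71.

C[1] = 0xCE, C[2] = 0x67, C[3] = 0x8E, C[4] = 0x71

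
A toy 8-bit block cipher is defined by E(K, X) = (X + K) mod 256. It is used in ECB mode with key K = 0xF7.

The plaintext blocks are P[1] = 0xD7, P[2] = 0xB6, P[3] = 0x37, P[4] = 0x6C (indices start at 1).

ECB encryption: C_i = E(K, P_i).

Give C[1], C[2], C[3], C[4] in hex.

C[1]: E(K, 0xD7) = 0xCE.
C[2]: E(K, 0xB6) = 0xAD.
C[3]: E(K, 0x37) = 0x2E.
C[4]: E(K, 0x6C) = 0x63.

C[1] = 0xCE, C[2] = 0xAD, C[3] = 0x2E, C[4] = 0x63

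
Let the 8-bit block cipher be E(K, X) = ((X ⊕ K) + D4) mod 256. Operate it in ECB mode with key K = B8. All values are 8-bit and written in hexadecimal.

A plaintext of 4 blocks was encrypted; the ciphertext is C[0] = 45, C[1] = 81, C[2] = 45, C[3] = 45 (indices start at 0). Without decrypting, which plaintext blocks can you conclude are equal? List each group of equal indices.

P[0] = P[2] = P[3]

ECB encrypts each block independently with the same key, so equal ciphertext blocks imply equal plaintext blocks.
C[0] = C[2] = C[3] = 45, so P[0] = P[2] = P[3].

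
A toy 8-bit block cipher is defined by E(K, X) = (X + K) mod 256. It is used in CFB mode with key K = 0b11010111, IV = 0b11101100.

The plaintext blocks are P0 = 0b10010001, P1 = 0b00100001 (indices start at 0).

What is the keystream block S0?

CFB encryption: C_i = P_i ⊕ E(K, C_{i−1}), with C_{−1} = IV.
C0: E(K, 0b11101100) = 0b11000011; 0b10010001 ⊕ 0b11000011 = 0b01010010.
So S0 = 0b11000011.

0b11000011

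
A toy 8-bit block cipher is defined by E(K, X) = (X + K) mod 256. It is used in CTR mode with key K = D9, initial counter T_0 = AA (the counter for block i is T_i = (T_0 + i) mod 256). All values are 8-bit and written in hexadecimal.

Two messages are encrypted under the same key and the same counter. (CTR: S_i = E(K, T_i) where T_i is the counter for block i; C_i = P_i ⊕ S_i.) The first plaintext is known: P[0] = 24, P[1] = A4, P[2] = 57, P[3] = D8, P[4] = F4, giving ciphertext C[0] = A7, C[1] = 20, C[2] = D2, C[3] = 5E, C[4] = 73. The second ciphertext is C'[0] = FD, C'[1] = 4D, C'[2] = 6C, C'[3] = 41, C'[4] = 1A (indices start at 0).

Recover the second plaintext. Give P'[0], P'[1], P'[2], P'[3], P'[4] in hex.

In CTR with a reused counter, both messages share the same keystream S_i, so C_i ⊕ C'_i = P_i ⊕ P'_i and thus P'_i = P_i ⊕ C_i ⊕ C'_i.
P'[0]: 24 ⊕ A7 ⊕ FD = 7E.
P'[1]: A4 ⊕ 20 ⊕ 4D = C9.
P'[2]: 57 ⊕ D2 ⊕ 6C = E9.
P'[3]: D8 ⊕ 5E ⊕ 41 = C7.
P'[4]: F4 ⊕ 73 ⊕ 1A = 9D.

P'[0] = 7E, P'[1] = C9, P'[2] = E9, P'[3] = C7, P'[4] = 9D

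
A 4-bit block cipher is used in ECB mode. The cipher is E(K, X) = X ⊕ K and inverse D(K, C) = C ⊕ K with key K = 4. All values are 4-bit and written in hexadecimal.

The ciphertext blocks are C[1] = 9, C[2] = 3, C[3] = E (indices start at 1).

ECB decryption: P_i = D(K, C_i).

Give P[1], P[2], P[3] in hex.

P[1] = D, P[2] = 7, P[3] = A

P[1]: D(K, 9) = D.
P[2]: D(K, 3) = 7.
P[3]: D(K, E) = A.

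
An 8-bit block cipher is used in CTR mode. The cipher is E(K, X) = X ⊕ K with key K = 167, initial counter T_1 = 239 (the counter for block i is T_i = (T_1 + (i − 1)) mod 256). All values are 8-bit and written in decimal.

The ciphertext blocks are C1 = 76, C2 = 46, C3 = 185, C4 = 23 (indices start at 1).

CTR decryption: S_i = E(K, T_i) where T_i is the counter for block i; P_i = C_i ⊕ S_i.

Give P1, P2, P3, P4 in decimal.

P1: T = 239, S = E(K, T) = 72; 76 ⊕ 72 = 4.
P2: T = 240, S = E(K, T) = 87; 46 ⊕ 87 = 121.
P3: T = 241, S = E(K, T) = 86; 185 ⊕ 86 = 239.
P4: T = 242, S = E(K, T) = 85; 23 ⊕ 85 = 66.

P1 = 4, P2 = 121, P3 = 239, P4 = 66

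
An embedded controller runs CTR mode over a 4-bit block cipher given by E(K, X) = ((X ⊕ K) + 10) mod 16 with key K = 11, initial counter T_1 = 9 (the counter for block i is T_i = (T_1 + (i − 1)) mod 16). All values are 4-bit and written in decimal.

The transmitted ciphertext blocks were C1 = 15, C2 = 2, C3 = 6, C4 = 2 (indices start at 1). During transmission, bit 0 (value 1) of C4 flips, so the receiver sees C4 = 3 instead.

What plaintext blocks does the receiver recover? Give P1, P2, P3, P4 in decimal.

P1 = 3, P2 = 9, P3 = 12, P4 = 2

CTR decryption: S_i = E(K, T_i) where T_i is the counter for block i; P_i = C_i ⊕ S_i.
Only C4 changed, to 3. In CTR, a change in C_i flips the same bit in P_i only; the keystream is unaffected. Decrypting the received ciphertext:
P1: T = 9, S = E(K, T) = 12; 15 ⊕ 12 = 3.
P2: T = 10, S = E(K, T) = 11; 2 ⊕ 11 = 9.
P3: T = 11, S = E(K, T) = 10; 6 ⊕ 10 = 12.
P4: T = 12, S = E(K, T) = 1; 3 ⊕ 1 = 2.
Blocks that differ from the original plaintext: P4.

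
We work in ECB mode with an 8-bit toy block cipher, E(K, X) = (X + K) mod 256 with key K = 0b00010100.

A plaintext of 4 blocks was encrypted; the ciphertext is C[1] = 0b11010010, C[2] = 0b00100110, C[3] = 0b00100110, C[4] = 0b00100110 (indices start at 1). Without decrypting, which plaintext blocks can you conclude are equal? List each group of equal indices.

ECB encrypts each block independently with the same key, so equal ciphertext blocks imply equal plaintext blocks.
C[2] = C[3] = C[4] = 0b00100110, so P[2] = P[3] = P[4].

P[2] = P[3] = P[4]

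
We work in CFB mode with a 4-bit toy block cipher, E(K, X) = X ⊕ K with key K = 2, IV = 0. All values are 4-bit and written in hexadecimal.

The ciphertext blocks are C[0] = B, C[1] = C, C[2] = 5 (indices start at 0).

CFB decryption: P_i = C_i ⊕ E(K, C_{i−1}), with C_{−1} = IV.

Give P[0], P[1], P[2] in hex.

P[0]: E(K, 0) = 2; B ⊕ 2 = 9.
P[1]: E(K, B) = 9; C ⊕ 9 = 5.
P[2]: E(K, C) = E; 5 ⊕ E = B.

P[0] = 9, P[1] = 5, P[2] = B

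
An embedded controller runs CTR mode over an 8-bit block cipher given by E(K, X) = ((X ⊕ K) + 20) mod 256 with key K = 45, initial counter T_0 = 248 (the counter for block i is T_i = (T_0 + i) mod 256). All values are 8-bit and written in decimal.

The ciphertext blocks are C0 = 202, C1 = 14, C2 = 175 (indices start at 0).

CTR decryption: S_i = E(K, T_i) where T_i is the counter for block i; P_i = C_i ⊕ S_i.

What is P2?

P2: T = 250, S = E(K, T) = 235; 175 ⊕ 235 = 68.

P2 = 68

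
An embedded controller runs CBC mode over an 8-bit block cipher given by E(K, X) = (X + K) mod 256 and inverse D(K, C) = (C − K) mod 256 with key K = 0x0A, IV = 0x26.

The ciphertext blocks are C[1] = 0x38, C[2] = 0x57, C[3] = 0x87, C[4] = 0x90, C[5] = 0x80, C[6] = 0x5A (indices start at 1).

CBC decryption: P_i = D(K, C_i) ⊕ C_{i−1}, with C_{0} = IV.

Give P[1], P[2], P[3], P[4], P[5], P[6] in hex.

P[1]: D(K, 0x38) = 0x2E; 0x2E ⊕ 0x26 = 0x08.
P[2]: D(K, 0x57) = 0x4D; 0x4D ⊕ 0x38 = 0x75.
P[3]: D(K, 0x87) = 0x7D; 0x7D ⊕ 0x57 = 0x2A.
P[4]: D(K, 0x90) = 0x86; 0x86 ⊕ 0x87 = 0x01.
P[5]: D(K, 0x80) = 0x76; 0x76 ⊕ 0x90 = 0xE6.
P[6]: D(K, 0x5A) = 0x50; 0x50 ⊕ 0x80 = 0xD0.

P[1] = 0x08, P[2] = 0x75, P[3] = 0x2A, P[4] = 0x01, P[5] = 0xE6, P[6] = 0xD0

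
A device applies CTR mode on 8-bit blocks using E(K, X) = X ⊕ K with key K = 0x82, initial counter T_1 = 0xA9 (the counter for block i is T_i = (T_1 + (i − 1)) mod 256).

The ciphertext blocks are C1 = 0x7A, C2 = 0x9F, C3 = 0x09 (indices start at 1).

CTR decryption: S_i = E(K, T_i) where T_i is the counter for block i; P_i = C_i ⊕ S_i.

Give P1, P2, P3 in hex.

P1 = 0x51, P2 = 0xB7, P3 = 0x20

P1: T = 0xA9, S = E(K, T) = 0x2B; 0x7A ⊕ 0x2B = 0x51.
P2: T = 0xAA, S = E(K, T) = 0x28; 0x9F ⊕ 0x28 = 0xB7.
P3: T = 0xAB, S = E(K, T) = 0x29; 0x09 ⊕ 0x29 = 0x20.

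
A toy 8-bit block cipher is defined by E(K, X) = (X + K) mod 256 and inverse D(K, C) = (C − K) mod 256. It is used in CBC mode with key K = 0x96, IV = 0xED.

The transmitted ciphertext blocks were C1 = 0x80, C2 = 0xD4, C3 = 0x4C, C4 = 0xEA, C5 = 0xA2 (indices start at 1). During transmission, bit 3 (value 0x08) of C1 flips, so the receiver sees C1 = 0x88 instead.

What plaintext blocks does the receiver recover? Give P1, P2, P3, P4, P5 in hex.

CBC decryption: P_i = D(K, C_i) ⊕ C_{i−1}, with C_{0} = IV.
Only C1 changed, to 0x88. In CBC, a change in C_i garbles P_i and flips the same bit in P_{i+1}. Decrypting the received ciphertext:
P1: D(K, 0x88) = 0xF2; 0xF2 ⊕ 0xED = 0x1F.
P2: D(K, 0xD4) = 0x3E; 0x3E ⊕ 0x88 = 0xB6.
P3: D(K, 0x4C) = 0xB6; 0xB6 ⊕ 0xD4 = 0x62.
P4: D(K, 0xEA) = 0x54; 0x54 ⊕ 0x4C = 0x18.
P5: D(K, 0xA2) = 0x0C; 0x0C ⊕ 0xEA = 0xE6.
Blocks that differ from the original plaintext: P1, P2.

P1 = 0x1F, P2 = 0xB6, P3 = 0x62, P4 = 0x18, P5 = 0xE6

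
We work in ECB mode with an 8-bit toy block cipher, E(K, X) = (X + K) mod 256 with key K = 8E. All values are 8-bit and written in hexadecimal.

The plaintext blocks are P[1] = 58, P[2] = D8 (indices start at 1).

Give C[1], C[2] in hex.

C[1] = E6, C[2] = 66

ECB encryption: C_i = E(K, P_i).
C[1]: E(K, 58) = E6.
C[2]: E(K, D8) = 66.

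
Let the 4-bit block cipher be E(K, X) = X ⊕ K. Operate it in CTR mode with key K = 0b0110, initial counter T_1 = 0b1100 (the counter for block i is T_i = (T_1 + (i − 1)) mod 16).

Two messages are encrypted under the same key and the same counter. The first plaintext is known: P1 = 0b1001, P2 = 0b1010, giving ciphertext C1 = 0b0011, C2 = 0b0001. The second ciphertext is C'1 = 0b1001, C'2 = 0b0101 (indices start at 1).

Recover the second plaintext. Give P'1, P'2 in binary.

P'1 = 0b0011, P'2 = 0b1110

In CTR with a reused counter, both messages share the same keystream S_i, so C_i ⊕ C'_i = P_i ⊕ P'_i and thus P'_i = P_i ⊕ C_i ⊕ C'_i.
P'1: 0b1001 ⊕ 0b0011 ⊕ 0b1001 = 0b0011.
P'2: 0b1010 ⊕ 0b0001 ⊕ 0b0101 = 0b1110.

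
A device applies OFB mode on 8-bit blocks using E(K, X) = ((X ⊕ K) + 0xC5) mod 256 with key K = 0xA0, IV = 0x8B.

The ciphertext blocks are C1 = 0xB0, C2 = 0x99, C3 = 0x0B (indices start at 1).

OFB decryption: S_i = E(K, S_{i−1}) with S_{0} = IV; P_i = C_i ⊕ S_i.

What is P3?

P1: S = E(K, 0x8B) = 0xF0; 0xB0 ⊕ 0xF0 = 0x40.
P2: S = E(K, 0xF0) = 0x15; 0x99 ⊕ 0x15 = 0x8C.
P3: S = E(K, 0x15) = 0x7A; 0x0B ⊕ 0x7A = 0x71.

P3 = 0x71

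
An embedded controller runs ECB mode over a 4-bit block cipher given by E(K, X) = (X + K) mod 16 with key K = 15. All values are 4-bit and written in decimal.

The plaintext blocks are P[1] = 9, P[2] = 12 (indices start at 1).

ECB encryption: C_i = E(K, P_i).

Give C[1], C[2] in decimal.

C[1] = 8, C[2] = 11

C[1]: E(K, 9) = 8.
C[2]: E(K, 12) = 11.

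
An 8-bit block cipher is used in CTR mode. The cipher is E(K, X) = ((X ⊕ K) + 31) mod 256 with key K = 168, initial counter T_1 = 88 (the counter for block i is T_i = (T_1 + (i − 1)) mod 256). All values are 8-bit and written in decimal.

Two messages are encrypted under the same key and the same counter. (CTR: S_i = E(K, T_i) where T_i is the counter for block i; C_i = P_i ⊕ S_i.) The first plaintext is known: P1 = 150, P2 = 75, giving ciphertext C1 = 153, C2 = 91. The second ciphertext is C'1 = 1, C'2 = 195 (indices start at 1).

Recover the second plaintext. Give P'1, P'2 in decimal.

P'1 = 14, P'2 = 211

In CTR with a reused counter, both messages share the same keystream S_i, so C_i ⊕ C'_i = P_i ⊕ P'_i and thus P'_i = P_i ⊕ C_i ⊕ C'_i.
P'1: 150 ⊕ 153 ⊕ 1 = 14.
P'2: 75 ⊕ 91 ⊕ 195 = 211.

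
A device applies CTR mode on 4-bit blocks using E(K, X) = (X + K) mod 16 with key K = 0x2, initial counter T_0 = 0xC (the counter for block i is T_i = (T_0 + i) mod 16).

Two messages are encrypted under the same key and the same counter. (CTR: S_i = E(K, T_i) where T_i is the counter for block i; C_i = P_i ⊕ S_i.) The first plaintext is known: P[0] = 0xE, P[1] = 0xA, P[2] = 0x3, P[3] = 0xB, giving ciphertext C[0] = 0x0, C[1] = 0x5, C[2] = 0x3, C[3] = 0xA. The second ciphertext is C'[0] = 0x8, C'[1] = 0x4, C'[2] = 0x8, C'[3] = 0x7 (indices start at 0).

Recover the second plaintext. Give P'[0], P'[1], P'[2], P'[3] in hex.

In CTR with a reused counter, both messages share the same keystream S_i, so C_i ⊕ C'_i = P_i ⊕ P'_i and thus P'_i = P_i ⊕ C_i ⊕ C'_i.
P'[0]: 0xE ⊕ 0x0 ⊕ 0x8 = 0x6.
P'[1]: 0xA ⊕ 0x5 ⊕ 0x4 = 0xB.
P'[2]: 0x3 ⊕ 0x3 ⊕ 0x8 = 0x8.
P'[3]: 0xB ⊕ 0xA ⊕ 0x7 = 0x6.

P'[0] = 0x6, P'[1] = 0xB, P'[2] = 0x8, P'[3] = 0x6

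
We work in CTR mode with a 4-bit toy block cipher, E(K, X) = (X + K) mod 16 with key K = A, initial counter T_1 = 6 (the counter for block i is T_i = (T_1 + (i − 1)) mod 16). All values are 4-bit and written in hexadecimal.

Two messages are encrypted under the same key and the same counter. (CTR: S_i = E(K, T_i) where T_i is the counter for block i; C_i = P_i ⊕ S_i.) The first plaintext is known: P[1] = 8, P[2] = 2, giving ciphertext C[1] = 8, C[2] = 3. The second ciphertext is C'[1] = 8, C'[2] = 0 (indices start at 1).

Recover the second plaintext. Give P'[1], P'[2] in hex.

P'[1] = 8, P'[2] = 1

In CTR with a reused counter, both messages share the same keystream S_i, so C_i ⊕ C'_i = P_i ⊕ P'_i and thus P'_i = P_i ⊕ C_i ⊕ C'_i.
P'[1]: 8 ⊕ 8 ⊕ 8 = 8.
P'[2]: 2 ⊕ 3 ⊕ 0 = 1.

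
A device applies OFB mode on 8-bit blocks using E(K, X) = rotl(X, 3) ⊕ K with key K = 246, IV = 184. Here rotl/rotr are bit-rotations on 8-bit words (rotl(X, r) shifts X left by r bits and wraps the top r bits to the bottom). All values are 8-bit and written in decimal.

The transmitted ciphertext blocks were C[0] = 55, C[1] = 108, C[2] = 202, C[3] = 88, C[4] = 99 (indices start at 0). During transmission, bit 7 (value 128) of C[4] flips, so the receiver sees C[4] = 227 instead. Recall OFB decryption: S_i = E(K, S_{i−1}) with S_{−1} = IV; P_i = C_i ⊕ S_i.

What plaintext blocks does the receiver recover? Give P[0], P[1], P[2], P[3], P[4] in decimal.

Only C[4] changed, to 227. In OFB, a change in C_i flips the same bit in P_i only; the keystream is unaffected. Decrypting the received ciphertext:
P[0]: S = E(K, 184) = 51; 55 ⊕ 51 = 4.
P[1]: S = E(K, 51) = 111; 108 ⊕ 111 = 3.
P[2]: S = E(K, 111) = 141; 202 ⊕ 141 = 71.
P[3]: S = E(K, 141) = 154; 88 ⊕ 154 = 194.
P[4]: S = E(K, 154) = 34; 227 ⊕ 34 = 193.
Blocks that differ from the original plaintext: P[4].

P[0] = 4, P[1] = 3, P[2] = 71, P[3] = 194, P[4] = 193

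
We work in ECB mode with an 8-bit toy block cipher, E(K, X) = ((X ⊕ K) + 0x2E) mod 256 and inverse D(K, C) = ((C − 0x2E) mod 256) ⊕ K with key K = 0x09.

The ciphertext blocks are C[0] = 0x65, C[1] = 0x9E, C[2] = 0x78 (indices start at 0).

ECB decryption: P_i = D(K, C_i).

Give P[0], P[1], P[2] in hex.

P[0] = 0x3E, P[1] = 0x79, P[2] = 0x43

P[0]: D(K, 0x65) = 0x3E.
P[1]: D(K, 0x9E) = 0x79.
P[2]: D(K, 0x78) = 0x43.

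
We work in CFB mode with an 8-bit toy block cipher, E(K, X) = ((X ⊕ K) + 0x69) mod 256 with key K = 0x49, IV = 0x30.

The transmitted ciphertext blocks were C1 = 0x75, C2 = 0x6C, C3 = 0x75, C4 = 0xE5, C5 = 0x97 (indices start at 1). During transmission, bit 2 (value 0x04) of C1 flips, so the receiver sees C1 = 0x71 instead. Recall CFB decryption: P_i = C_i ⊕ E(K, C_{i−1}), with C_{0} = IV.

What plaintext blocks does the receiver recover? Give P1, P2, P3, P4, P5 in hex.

P1 = 0x93, P2 = 0xCD, P3 = 0xFB, P4 = 0x40, P5 = 0x82

Only C1 changed, to 0x71. In CFB, a change in C_i flips the same bit in P_i and garbles P_{i+1}. Decrypting the received ciphertext:
P1: E(K, 0x30) = 0xE2; 0x71 ⊕ 0xE2 = 0x93.
P2: E(K, 0x71) = 0xA1; 0x6C ⊕ 0xA1 = 0xCD.
P3: E(K, 0x6C) = 0x8E; 0x75 ⊕ 0x8E = 0xFB.
P4: E(K, 0x75) = 0xA5; 0xE5 ⊕ 0xA5 = 0x40.
P5: E(K, 0xE5) = 0x15; 0x97 ⊕ 0x15 = 0x82.
Blocks that differ from the original plaintext: P1, P2.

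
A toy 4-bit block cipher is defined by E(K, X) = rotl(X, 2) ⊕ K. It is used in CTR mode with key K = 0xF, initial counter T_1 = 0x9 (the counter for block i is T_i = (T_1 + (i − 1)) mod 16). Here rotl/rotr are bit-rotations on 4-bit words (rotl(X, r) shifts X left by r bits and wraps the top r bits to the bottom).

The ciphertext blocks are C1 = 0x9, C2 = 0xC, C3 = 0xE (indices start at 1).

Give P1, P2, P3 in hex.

CTR decryption: S_i = E(K, T_i) where T_i is the counter for block i; P_i = C_i ⊕ S_i.
P1: T = 0x9, S = E(K, T) = 0x9; 0x9 ⊕ 0x9 = 0x0.
P2: T = 0xA, S = E(K, T) = 0x5; 0xC ⊕ 0x5 = 0x9.
P3: T = 0xB, S = E(K, T) = 0x1; 0xE ⊕ 0x1 = 0xF.

P1 = 0x0, P2 = 0x9, P3 = 0xF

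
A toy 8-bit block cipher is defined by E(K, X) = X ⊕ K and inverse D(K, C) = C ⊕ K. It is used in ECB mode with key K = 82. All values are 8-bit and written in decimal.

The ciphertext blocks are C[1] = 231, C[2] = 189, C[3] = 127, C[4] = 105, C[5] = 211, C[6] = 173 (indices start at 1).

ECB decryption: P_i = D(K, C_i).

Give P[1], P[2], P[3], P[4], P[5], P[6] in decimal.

P[1]: D(K, 231) = 181.
P[2]: D(K, 189) = 239.
P[3]: D(K, 127) = 45.
P[4]: D(K, 105) = 59.
P[5]: D(K, 211) = 129.
P[6]: D(K, 173) = 255.

P[1] = 181, P[2] = 239, P[3] = 45, P[4] = 59, P[5] = 129, P[6] = 255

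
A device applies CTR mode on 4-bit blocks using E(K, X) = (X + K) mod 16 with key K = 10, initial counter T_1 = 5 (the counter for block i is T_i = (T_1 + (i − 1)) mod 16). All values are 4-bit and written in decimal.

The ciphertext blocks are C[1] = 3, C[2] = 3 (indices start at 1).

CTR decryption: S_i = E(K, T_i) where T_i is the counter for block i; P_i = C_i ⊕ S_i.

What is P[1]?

P[1] = 12

P[1]: T = 5, S = E(K, T) = 15; 3 ⊕ 15 = 12.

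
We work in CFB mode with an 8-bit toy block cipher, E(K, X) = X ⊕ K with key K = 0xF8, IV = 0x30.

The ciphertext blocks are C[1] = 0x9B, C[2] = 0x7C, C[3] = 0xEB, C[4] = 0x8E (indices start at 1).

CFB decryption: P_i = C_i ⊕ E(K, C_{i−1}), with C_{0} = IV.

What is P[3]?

P[3] = 0x6F

P[3]: E(K, 0x7C) = 0x84; 0xEB ⊕ 0x84 = 0x6F.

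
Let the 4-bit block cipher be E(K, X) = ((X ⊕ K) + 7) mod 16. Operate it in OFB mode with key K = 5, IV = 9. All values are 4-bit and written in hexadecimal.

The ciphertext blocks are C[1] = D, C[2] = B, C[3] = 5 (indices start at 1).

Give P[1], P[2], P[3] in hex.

P[1] = E, P[2] = 6, P[3] = A

OFB decryption: S_i = E(K, S_{i−1}) with S_{0} = IV; P_i = C_i ⊕ S_i.
P[1]: S = E(K, 9) = 3; D ⊕ 3 = E.
P[2]: S = E(K, 3) = D; B ⊕ D = 6.
P[3]: S = E(K, D) = F; 5 ⊕ F = A.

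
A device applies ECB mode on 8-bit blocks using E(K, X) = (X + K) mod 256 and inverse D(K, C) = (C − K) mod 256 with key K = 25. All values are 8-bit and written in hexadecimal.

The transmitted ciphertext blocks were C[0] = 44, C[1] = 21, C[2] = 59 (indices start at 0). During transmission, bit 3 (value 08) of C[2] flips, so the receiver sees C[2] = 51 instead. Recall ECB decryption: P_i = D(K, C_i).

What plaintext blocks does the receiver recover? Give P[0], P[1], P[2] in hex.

P[0] = 1F, P[1] = FC, P[2] = 2C

Only C[2] changed, to 51. In ECB, a change in C_i affects only P_i. Decrypting the received ciphertext:
P[0]: D(K, 44) = 1F.
P[1]: D(K, 21) = FC.
P[2]: D(K, 51) = 2C.
Blocks that differ from the original plaintext: P[2].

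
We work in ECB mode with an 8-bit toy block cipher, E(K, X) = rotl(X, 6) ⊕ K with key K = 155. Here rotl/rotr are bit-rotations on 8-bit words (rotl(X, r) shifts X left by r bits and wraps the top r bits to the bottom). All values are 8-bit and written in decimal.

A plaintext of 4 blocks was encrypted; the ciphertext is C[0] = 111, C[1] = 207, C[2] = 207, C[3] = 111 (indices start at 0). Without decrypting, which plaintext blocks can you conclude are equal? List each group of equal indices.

ECB encrypts each block independently with the same key, so equal ciphertext blocks imply equal plaintext blocks.
C[0] = C[3] = 111, so P[0] = P[3].
C[1] = C[2] = 207, so P[1] = P[2].

P[0] = P[3]; P[1] = P[2]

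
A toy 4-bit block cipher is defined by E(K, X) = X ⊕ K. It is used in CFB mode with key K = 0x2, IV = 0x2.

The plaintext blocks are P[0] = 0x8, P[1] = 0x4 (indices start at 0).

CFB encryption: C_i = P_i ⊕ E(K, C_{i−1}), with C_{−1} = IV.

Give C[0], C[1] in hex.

C[0]: E(K, 0x2) = 0x0; 0x8 ⊕ 0x0 = 0x8.
C[1]: E(K, 0x8) = 0xA; 0x4 ⊕ 0xA = 0xE.

C[0] = 0x8, C[1] = 0xE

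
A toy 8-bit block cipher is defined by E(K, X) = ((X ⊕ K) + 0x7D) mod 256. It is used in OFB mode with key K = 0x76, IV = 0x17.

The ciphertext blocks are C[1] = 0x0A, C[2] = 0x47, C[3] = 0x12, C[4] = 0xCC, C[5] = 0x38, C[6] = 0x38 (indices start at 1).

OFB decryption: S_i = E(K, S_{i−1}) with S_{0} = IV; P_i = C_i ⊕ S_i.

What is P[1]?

P[1] = 0xD4

P[1]: S = E(K, 0x17) = 0xDE; 0x0A ⊕ 0xDE = 0xD4.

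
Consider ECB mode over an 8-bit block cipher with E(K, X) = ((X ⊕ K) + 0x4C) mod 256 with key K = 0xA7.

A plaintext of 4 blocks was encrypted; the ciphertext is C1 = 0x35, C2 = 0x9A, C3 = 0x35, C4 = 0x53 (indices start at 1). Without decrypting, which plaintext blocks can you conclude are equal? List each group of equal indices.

P1 = P3

ECB encrypts each block independently with the same key, so equal ciphertext blocks imply equal plaintext blocks.
C1 = C3 = 0x35, so P1 = P3.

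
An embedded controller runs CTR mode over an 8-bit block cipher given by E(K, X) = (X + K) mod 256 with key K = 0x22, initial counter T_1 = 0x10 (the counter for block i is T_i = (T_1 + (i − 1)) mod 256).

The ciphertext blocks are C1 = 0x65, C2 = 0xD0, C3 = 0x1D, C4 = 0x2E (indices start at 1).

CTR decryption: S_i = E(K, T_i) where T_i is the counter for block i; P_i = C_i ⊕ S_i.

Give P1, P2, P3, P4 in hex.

P1: T = 0x10, S = E(K, T) = 0x32; 0x65 ⊕ 0x32 = 0x57.
P2: T = 0x11, S = E(K, T) = 0x33; 0xD0 ⊕ 0x33 = 0xE3.
P3: T = 0x12, S = E(K, T) = 0x34; 0x1D ⊕ 0x34 = 0x29.
P4: T = 0x13, S = E(K, T) = 0x35; 0x2E ⊕ 0x35 = 0x1B.

P1 = 0x57, P2 = 0xE3, P3 = 0x29, P4 = 0x1B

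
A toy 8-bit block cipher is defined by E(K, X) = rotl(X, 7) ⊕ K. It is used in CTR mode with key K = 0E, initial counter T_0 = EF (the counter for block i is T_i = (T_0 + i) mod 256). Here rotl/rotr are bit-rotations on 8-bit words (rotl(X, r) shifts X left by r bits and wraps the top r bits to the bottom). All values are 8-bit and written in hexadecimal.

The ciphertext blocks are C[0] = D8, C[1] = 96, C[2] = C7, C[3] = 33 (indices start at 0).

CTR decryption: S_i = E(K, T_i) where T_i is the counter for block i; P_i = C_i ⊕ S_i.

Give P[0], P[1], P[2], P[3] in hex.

P[0] = 21, P[1] = E0, P[2] = 31, P[3] = 44

P[0]: T = EF, S = E(K, T) = F9; D8 ⊕ F9 = 21.
P[1]: T = F0, S = E(K, T) = 76; 96 ⊕ 76 = E0.
P[2]: T = F1, S = E(K, T) = F6; C7 ⊕ F6 = 31.
P[3]: T = F2, S = E(K, T) = 77; 33 ⊕ 77 = 44.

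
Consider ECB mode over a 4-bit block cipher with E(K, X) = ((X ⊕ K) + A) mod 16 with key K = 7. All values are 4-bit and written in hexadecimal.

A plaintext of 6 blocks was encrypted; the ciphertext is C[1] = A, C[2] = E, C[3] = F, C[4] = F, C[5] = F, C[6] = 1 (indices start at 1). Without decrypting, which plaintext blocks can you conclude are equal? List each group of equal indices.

P[3] = P[4] = P[5]

ECB encrypts each block independently with the same key, so equal ciphertext blocks imply equal plaintext blocks.
C[3] = C[4] = C[5] = F, so P[3] = P[4] = P[5].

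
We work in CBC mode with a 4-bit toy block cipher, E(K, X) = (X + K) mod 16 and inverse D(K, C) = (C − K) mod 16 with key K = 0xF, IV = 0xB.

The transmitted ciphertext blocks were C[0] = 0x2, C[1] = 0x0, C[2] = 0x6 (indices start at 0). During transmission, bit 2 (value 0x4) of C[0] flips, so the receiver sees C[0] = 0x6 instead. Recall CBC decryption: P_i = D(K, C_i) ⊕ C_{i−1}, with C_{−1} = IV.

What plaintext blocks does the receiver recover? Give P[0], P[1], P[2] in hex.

Only C[0] changed, to 0x6. In CBC, a change in C_i garbles P_i and flips the same bit in P_{i+1}. Decrypting the received ciphertext:
P[0]: D(K, 0x6) = 0x7; 0x7 ⊕ 0xB = 0xC.
P[1]: D(K, 0x0) = 0x1; 0x1 ⊕ 0x6 = 0x7.
P[2]: D(K, 0x6) = 0x7; 0x7 ⊕ 0x0 = 0x7.
Blocks that differ from the original plaintext: P[0], P[1].

P[0] = 0xC, P[1] = 0x7, P[2] = 0x7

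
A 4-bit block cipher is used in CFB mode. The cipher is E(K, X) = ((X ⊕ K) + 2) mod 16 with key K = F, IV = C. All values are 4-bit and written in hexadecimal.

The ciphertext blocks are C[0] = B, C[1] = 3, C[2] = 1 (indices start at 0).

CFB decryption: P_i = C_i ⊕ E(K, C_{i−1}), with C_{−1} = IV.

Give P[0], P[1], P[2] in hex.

P[0]: E(K, C) = 5; B ⊕ 5 = E.
P[1]: E(K, B) = 6; 3 ⊕ 6 = 5.
P[2]: E(K, 3) = E; 1 ⊕ E = F.

P[0] = E, P[1] = 5, P[2] = F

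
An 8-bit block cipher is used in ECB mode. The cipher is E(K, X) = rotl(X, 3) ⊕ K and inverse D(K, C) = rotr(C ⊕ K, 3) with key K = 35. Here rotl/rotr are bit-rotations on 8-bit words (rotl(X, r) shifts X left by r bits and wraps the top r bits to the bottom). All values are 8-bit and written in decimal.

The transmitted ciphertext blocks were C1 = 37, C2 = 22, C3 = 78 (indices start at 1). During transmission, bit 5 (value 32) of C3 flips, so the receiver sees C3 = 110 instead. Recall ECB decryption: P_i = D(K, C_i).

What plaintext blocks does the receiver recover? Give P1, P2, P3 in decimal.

P1 = 192, P2 = 166, P3 = 169

Only C3 changed, to 110. In ECB, a change in C_i affects only P_i. Decrypting the received ciphertext:
P1: D(K, 37) = 192.
P2: D(K, 22) = 166.
P3: D(K, 110) = 169.
Blocks that differ from the original plaintext: P3.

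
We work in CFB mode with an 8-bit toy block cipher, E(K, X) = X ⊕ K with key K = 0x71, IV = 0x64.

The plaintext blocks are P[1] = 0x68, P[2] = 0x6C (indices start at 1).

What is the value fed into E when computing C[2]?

CFB encryption: C_i = P_i ⊕ E(K, C_{i−1}), with C_{0} = IV.
C[1]: E(K, 0x64) = 0x15; 0x68 ⊕ 0x15 = 0x7D.
C[2]: E(K, 0x7D) = 0x0C; 0x6C ⊕ 0x0C = 0x60.
So the input to E for block [2] is 0x7D.

0x7D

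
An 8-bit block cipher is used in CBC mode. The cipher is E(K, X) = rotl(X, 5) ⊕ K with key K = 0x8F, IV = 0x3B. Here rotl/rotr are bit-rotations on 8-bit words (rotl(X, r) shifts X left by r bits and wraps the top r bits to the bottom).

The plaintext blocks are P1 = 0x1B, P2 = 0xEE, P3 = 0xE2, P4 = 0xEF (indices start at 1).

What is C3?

C3 = 0xB7

CBC encryption: C_i = E(K, P_i ⊕ C_{i−1}), with C_{0} = IV.
C1: P1 ⊕ 0x3B = 0x20; E(K, 0x20) = 0x8B.
C2: P2 ⊕ 0x8B = 0x65; E(K, 0x65) = 0x23.
C3: P3 ⊕ 0x23 = 0xC1; E(K, 0xC1) = 0xB7.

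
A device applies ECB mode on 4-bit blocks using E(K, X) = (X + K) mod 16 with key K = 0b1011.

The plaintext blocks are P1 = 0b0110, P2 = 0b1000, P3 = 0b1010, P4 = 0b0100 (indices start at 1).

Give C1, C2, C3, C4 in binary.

ECB encryption: C_i = E(K, P_i).
C1: E(K, 0b0110) = 0b0001.
C2: E(K, 0b1000) = 0b0011.
C3: E(K, 0b1010) = 0b0101.
C4: E(K, 0b0100) = 0b1111.

C1 = 0b0001, C2 = 0b0011, C3 = 0b0101, C4 = 0b1111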